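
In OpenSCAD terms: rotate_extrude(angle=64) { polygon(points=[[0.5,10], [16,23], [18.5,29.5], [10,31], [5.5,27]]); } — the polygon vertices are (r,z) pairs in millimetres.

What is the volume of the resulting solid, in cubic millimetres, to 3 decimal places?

Volume = 1653.641 mm³

Profile (r,z), 5 vertices: (0.5,10) (16,23) (18.5,29.5) (10,31) (5.5,27)
edge 0: (0.5,10)→(16,23)  cross = 0.5·23 − 16·10 = -148.5000; (r_i+r_j)·cross = 16.5·-148.5000 = -2450.2500
edge 1: (16,23)→(18.5,29.5)  cross = 16·29.5 − 18.5·23 = 46.5000; (r_i+r_j)·cross = 34.5·46.5000 = 1604.2500
edge 2: (18.5,29.5)→(10,31)  cross = 18.5·31 − 10·29.5 = 278.5000; (r_i+r_j)·cross = 28.5·278.5000 = 7937.2500
edge 3: (10,31)→(5.5,27)  cross = 10·27 − 5.5·31 = 99.5000; (r_i+r_j)·cross = 15.5·99.5000 = 1542.2500
edge 4: (5.5,27)→(0.5,10)  cross = 5.5·10 − 0.5·27 = 41.5000; (r_i+r_j)·cross = 6·41.5000 = 249.0000
Σcross = 317.5000 → A = |Σcross|/2 = 158.7500 mm²
Σ(r_i+r_j)·cross = 8882.5000 → first moment M = |Σ|/6 = 1480.4167
R_c = M/A = 1480.4167/158.7500 = 9.3255 mm
θ = 64° = 1.117011 rad
V = θ·R_c·A = 1.117011·9.3255·158.7500 = 1653.641 mm³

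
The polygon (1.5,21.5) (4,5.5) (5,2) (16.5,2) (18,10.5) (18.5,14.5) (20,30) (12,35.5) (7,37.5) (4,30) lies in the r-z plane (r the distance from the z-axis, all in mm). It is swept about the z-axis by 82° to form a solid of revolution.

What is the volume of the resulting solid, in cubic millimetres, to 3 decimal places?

Volume = 7678.316 mm³

Profile (r,z), 10 vertices: (1.5,21.5) (4,5.5) (5,2) (16.5,2) (18,10.5) (18.5,14.5) (20,30) (12,35.5) (7,37.5) (4,30)
edge 0: (1.5,21.5)→(4,5.5)  cross = 1.5·5.5 − 4·21.5 = -77.7500; (r_i+r_j)·cross = 5.5·-77.7500 = -427.6250
edge 1: (4,5.5)→(5,2)  cross = 4·2 − 5·5.5 = -19.5000; (r_i+r_j)·cross = 9·-19.5000 = -175.5000
edge 2: (5,2)→(16.5,2)  cross = 5·2 − 16.5·2 = -23.0000; (r_i+r_j)·cross = 21.5·-23.0000 = -494.5000
edge 3: (16.5,2)→(18,10.5)  cross = 16.5·10.5 − 18·2 = 137.2500; (r_i+r_j)·cross = 34.5·137.2500 = 4735.1250
edge 4: (18,10.5)→(18.5,14.5)  cross = 18·14.5 − 18.5·10.5 = 66.7500; (r_i+r_j)·cross = 36.5·66.7500 = 2436.3750
edge 5: (18.5,14.5)→(20,30)  cross = 18.5·30 − 20·14.5 = 265.0000; (r_i+r_j)·cross = 38.5·265.0000 = 10202.5000
edge 6: (20,30)→(12,35.5)  cross = 20·35.5 − 12·30 = 350.0000; (r_i+r_j)·cross = 32·350.0000 = 11200.0000
edge 7: (12,35.5)→(7,37.5)  cross = 12·37.5 − 7·35.5 = 201.5000; (r_i+r_j)·cross = 19·201.5000 = 3828.5000
edge 8: (7,37.5)→(4,30)  cross = 7·30 − 4·37.5 = 60.0000; (r_i+r_j)·cross = 11·60.0000 = 660.0000
edge 9: (4,30)→(1.5,21.5)  cross = 4·21.5 − 1.5·30 = 41.0000; (r_i+r_j)·cross = 5.5·41.0000 = 225.5000
Σcross = 1001.2500 → A = |Σcross|/2 = 500.6250 mm²
Σ(r_i+r_j)·cross = 32190.3750 → first moment M = |Σ|/6 = 5365.0625
R_c = M/A = 5365.0625/500.6250 = 10.7167 mm
θ = 82° = 1.431170 rad
V = θ·R_c·A = 1.431170·10.7167·500.6250 = 7678.316 mm³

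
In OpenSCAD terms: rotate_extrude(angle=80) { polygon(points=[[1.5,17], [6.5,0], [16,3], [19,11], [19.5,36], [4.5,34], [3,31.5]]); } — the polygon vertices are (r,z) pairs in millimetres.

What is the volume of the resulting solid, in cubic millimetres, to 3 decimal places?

Volume = 7943.459 mm³

Profile (r,z), 7 vertices: (1.5,17) (6.5,0) (16,3) (19,11) (19.5,36) (4.5,34) (3,31.5)
edge 0: (1.5,17)→(6.5,0)  cross = 1.5·0 − 6.5·17 = -110.5000; (r_i+r_j)·cross = 8·-110.5000 = -884.0000
edge 1: (6.5,0)→(16,3)  cross = 6.5·3 − 16·0 = 19.5000; (r_i+r_j)·cross = 22.5·19.5000 = 438.7500
edge 2: (16,3)→(19,11)  cross = 16·11 − 19·3 = 119.0000; (r_i+r_j)·cross = 35·119.0000 = 4165.0000
edge 3: (19,11)→(19.5,36)  cross = 19·36 − 19.5·11 = 469.5000; (r_i+r_j)·cross = 38.5·469.5000 = 18075.7500
edge 4: (19.5,36)→(4.5,34)  cross = 19.5·34 − 4.5·36 = 501.0000; (r_i+r_j)·cross = 24·501.0000 = 12024.0000
edge 5: (4.5,34)→(3,31.5)  cross = 4.5·31.5 − 3·34 = 39.7500; (r_i+r_j)·cross = 7.5·39.7500 = 298.1250
edge 6: (3,31.5)→(1.5,17)  cross = 3·17 − 1.5·31.5 = 3.7500; (r_i+r_j)·cross = 4.5·3.7500 = 16.8750
Σcross = 1042.0000 → A = |Σcross|/2 = 521.0000 mm²
Σ(r_i+r_j)·cross = 34134.5000 → first moment M = |Σ|/6 = 5689.0833
R_c = M/A = 5689.0833/521.0000 = 10.9195 mm
θ = 80° = 1.396263 rad
V = θ·R_c·A = 1.396263·10.9195·521.0000 = 7943.459 mm³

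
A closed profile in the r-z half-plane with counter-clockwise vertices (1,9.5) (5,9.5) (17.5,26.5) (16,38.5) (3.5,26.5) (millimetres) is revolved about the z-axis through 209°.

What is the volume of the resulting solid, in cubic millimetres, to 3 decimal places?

Volume = 7933.830 mm³

Profile (r,z), 5 vertices: (1,9.5) (5,9.5) (17.5,26.5) (16,38.5) (3.5,26.5)
edge 0: (1,9.5)→(5,9.5)  cross = 1·9.5 − 5·9.5 = -38.0000; (r_i+r_j)·cross = 6·-38.0000 = -228.0000
edge 1: (5,9.5)→(17.5,26.5)  cross = 5·26.5 − 17.5·9.5 = -33.7500; (r_i+r_j)·cross = 22.5·-33.7500 = -759.3750
edge 2: (17.5,26.5)→(16,38.5)  cross = 17.5·38.5 − 16·26.5 = 249.7500; (r_i+r_j)·cross = 33.5·249.7500 = 8366.6250
edge 3: (16,38.5)→(3.5,26.5)  cross = 16·26.5 − 3.5·38.5 = 289.2500; (r_i+r_j)·cross = 19.5·289.2500 = 5640.3750
edge 4: (3.5,26.5)→(1,9.5)  cross = 3.5·9.5 − 1·26.5 = 6.7500; (r_i+r_j)·cross = 4.5·6.7500 = 30.3750
Σcross = 474.0000 → A = |Σcross|/2 = 237.0000 mm²
Σ(r_i+r_j)·cross = 13050.0000 → first moment M = |Σ|/6 = 2175.0000
R_c = M/A = 2175.0000/237.0000 = 9.1772 mm
θ = 209° = 3.647738 rad
V = θ·R_c·A = 3.647738·9.1772·237.0000 = 7933.830 mm³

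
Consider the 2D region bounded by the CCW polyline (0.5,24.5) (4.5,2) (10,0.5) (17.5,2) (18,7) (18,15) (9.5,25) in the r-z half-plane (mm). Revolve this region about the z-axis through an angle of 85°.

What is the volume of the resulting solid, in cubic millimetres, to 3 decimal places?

Profile (r,z), 7 vertices: (0.5,24.5) (4.5,2) (10,0.5) (17.5,2) (18,7) (18,15) (9.5,25)
edge 0: (0.5,24.5)→(4.5,2)  cross = 0.5·2 − 4.5·24.5 = -109.2500; (r_i+r_j)·cross = 5·-109.2500 = -546.2500
edge 1: (4.5,2)→(10,0.5)  cross = 4.5·0.5 − 10·2 = -17.7500; (r_i+r_j)·cross = 14.5·-17.7500 = -257.3750
edge 2: (10,0.5)→(17.5,2)  cross = 10·2 − 17.5·0.5 = 11.2500; (r_i+r_j)·cross = 27.5·11.2500 = 309.3750
edge 3: (17.5,2)→(18,7)  cross = 17.5·7 − 18·2 = 86.5000; (r_i+r_j)·cross = 35.5·86.5000 = 3070.7500
edge 4: (18,7)→(18,15)  cross = 18·15 − 18·7 = 144.0000; (r_i+r_j)·cross = 36·144.0000 = 5184.0000
edge 5: (18,15)→(9.5,25)  cross = 18·25 − 9.5·15 = 307.5000; (r_i+r_j)·cross = 27.5·307.5000 = 8456.2500
edge 6: (9.5,25)→(0.5,24.5)  cross = 9.5·24.5 − 0.5·25 = 220.2500; (r_i+r_j)·cross = 10·220.2500 = 2202.5000
Σcross = 642.5000 → A = |Σcross|/2 = 321.2500 mm²
Σ(r_i+r_j)·cross = 18419.2500 → first moment M = |Σ|/6 = 3069.8750
R_c = M/A = 3069.8750/321.2500 = 9.5560 mm
θ = 85° = 1.483530 rad
V = θ·R_c·A = 1.483530·9.5560·321.2500 = 4554.251 mm³

Volume = 4554.251 mm³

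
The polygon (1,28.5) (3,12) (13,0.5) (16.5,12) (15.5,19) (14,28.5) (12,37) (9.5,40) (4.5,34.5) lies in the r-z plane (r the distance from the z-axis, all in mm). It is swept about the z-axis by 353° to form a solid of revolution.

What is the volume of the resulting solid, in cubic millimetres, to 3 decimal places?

Volume = 21337.767 mm³

Profile (r,z), 9 vertices: (1,28.5) (3,12) (13,0.5) (16.5,12) (15.5,19) (14,28.5) (12,37) (9.5,40) (4.5,34.5)
edge 0: (1,28.5)→(3,12)  cross = 1·12 − 3·28.5 = -73.5000; (r_i+r_j)·cross = 4·-73.5000 = -294.0000
edge 1: (3,12)→(13,0.5)  cross = 3·0.5 − 13·12 = -154.5000; (r_i+r_j)·cross = 16·-154.5000 = -2472.0000
edge 2: (13,0.5)→(16.5,12)  cross = 13·12 − 16.5·0.5 = 147.7500; (r_i+r_j)·cross = 29.5·147.7500 = 4358.6250
edge 3: (16.5,12)→(15.5,19)  cross = 16.5·19 − 15.5·12 = 127.5000; (r_i+r_j)·cross = 32·127.5000 = 4080.0000
edge 4: (15.5,19)→(14,28.5)  cross = 15.5·28.5 − 14·19 = 175.7500; (r_i+r_j)·cross = 29.5·175.7500 = 5184.6250
edge 5: (14,28.5)→(12,37)  cross = 14·37 − 12·28.5 = 176.0000; (r_i+r_j)·cross = 26·176.0000 = 4576.0000
edge 6: (12,37)→(9.5,40)  cross = 12·40 − 9.5·37 = 128.5000; (r_i+r_j)·cross = 21.5·128.5000 = 2762.7500
edge 7: (9.5,40)→(4.5,34.5)  cross = 9.5·34.5 − 4.5·40 = 147.7500; (r_i+r_j)·cross = 14·147.7500 = 2068.5000
edge 8: (4.5,34.5)→(1,28.5)  cross = 4.5·28.5 − 1·34.5 = 93.7500; (r_i+r_j)·cross = 5.5·93.7500 = 515.6250
Σcross = 769.0000 → A = |Σcross|/2 = 384.5000 mm²
Σ(r_i+r_j)·cross = 20780.1250 → first moment M = |Σ|/6 = 3463.3542
R_c = M/A = 3463.3542/384.5000 = 9.0074 mm
θ = 353° = 6.161012 rad
V = θ·R_c·A = 6.161012·9.0074·384.5000 = 21337.767 mm³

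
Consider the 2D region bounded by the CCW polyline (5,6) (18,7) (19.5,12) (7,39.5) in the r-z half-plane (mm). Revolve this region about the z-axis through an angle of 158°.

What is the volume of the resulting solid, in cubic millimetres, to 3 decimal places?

Volume = 8099.073 mm³

Profile (r,z), 4 vertices: (5,6) (18,7) (19.5,12) (7,39.5)
edge 0: (5,6)→(18,7)  cross = 5·7 − 18·6 = -73.0000; (r_i+r_j)·cross = 23·-73.0000 = -1679.0000
edge 1: (18,7)→(19.5,12)  cross = 18·12 − 19.5·7 = 79.5000; (r_i+r_j)·cross = 37.5·79.5000 = 2981.2500
edge 2: (19.5,12)→(7,39.5)  cross = 19.5·39.5 − 7·12 = 686.2500; (r_i+r_j)·cross = 26.5·686.2500 = 18185.6250
edge 3: (7,39.5)→(5,6)  cross = 7·6 − 5·39.5 = -155.5000; (r_i+r_j)·cross = 12·-155.5000 = -1866.0000
Σcross = 537.2500 → A = |Σcross|/2 = 268.6250 mm²
Σ(r_i+r_j)·cross = 17621.8750 → first moment M = |Σ|/6 = 2936.9792
R_c = M/A = 2936.9792/268.6250 = 10.9334 mm
θ = 158° = 2.757620 rad
V = θ·R_c·A = 2.757620·10.9334·268.6250 = 8099.073 mm³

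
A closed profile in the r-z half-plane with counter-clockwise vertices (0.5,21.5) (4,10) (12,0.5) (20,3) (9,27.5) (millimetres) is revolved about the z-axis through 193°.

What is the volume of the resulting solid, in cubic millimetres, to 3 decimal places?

Profile (r,z), 5 vertices: (0.5,21.5) (4,10) (12,0.5) (20,3) (9,27.5)
edge 0: (0.5,21.5)→(4,10)  cross = 0.5·10 − 4·21.5 = -81.0000; (r_i+r_j)·cross = 4.5·-81.0000 = -364.5000
edge 1: (4,10)→(12,0.5)  cross = 4·0.5 − 12·10 = -118.0000; (r_i+r_j)·cross = 16·-118.0000 = -1888.0000
edge 2: (12,0.5)→(20,3)  cross = 12·3 − 20·0.5 = 26.0000; (r_i+r_j)·cross = 32·26.0000 = 832.0000
edge 3: (20,3)→(9,27.5)  cross = 20·27.5 − 9·3 = 523.0000; (r_i+r_j)·cross = 29·523.0000 = 15167.0000
edge 4: (9,27.5)→(0.5,21.5)  cross = 9·21.5 − 0.5·27.5 = 179.7500; (r_i+r_j)·cross = 9.5·179.7500 = 1707.6250
Σcross = 529.7500 → A = |Σcross|/2 = 264.8750 mm²
Σ(r_i+r_j)·cross = 15454.1250 → first moment M = |Σ|/6 = 2575.6875
R_c = M/A = 2575.6875/264.8750 = 9.7242 mm
θ = 193° = 3.368485 rad
V = θ·R_c·A = 3.368485·9.7242·264.8750 = 8676.166 mm³

Volume = 8676.166 mm³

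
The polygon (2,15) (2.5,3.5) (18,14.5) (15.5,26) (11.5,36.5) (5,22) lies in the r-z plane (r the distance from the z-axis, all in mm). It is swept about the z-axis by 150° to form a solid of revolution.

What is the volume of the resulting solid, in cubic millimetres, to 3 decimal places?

Profile (r,z), 6 vertices: (2,15) (2.5,3.5) (18,14.5) (15.5,26) (11.5,36.5) (5,22)
edge 0: (2,15)→(2.5,3.5)  cross = 2·3.5 − 2.5·15 = -30.5000; (r_i+r_j)·cross = 4.5·-30.5000 = -137.2500
edge 1: (2.5,3.5)→(18,14.5)  cross = 2.5·14.5 − 18·3.5 = -26.7500; (r_i+r_j)·cross = 20.5·-26.7500 = -548.3750
edge 2: (18,14.5)→(15.5,26)  cross = 18·26 − 15.5·14.5 = 243.2500; (r_i+r_j)·cross = 33.5·243.2500 = 8148.8750
edge 3: (15.5,26)→(11.5,36.5)  cross = 15.5·36.5 − 11.5·26 = 266.7500; (r_i+r_j)·cross = 27·266.7500 = 7202.2500
edge 4: (11.5,36.5)→(5,22)  cross = 11.5·22 − 5·36.5 = 70.5000; (r_i+r_j)·cross = 16.5·70.5000 = 1163.2500
edge 5: (5,22)→(2,15)  cross = 5·15 − 2·22 = 31.0000; (r_i+r_j)·cross = 7·31.0000 = 217.0000
Σcross = 554.2500 → A = |Σcross|/2 = 277.1250 mm²
Σ(r_i+r_j)·cross = 16045.7500 → first moment M = |Σ|/6 = 2674.2917
R_c = M/A = 2674.2917/277.1250 = 9.6501 mm
θ = 150° = 2.617994 rad
V = θ·R_c·A = 2.617994·9.6501·277.1250 = 7001.279 mm³

Volume = 7001.279 mm³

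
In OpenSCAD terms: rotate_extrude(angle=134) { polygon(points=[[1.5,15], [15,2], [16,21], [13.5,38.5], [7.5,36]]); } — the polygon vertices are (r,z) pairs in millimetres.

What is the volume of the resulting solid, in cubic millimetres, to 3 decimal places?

Profile (r,z), 5 vertices: (1.5,15) (15,2) (16,21) (13.5,38.5) (7.5,36)
edge 0: (1.5,15)→(15,2)  cross = 1.5·2 − 15·15 = -222.0000; (r_i+r_j)·cross = 16.5·-222.0000 = -3663.0000
edge 1: (15,2)→(16,21)  cross = 15·21 − 16·2 = 283.0000; (r_i+r_j)·cross = 31·283.0000 = 8773.0000
edge 2: (16,21)→(13.5,38.5)  cross = 16·38.5 − 13.5·21 = 332.5000; (r_i+r_j)·cross = 29.5·332.5000 = 9808.7500
edge 3: (13.5,38.5)→(7.5,36)  cross = 13.5·36 − 7.5·38.5 = 197.2500; (r_i+r_j)·cross = 21·197.2500 = 4142.2500
edge 4: (7.5,36)→(1.5,15)  cross = 7.5·15 − 1.5·36 = 58.5000; (r_i+r_j)·cross = 9·58.5000 = 526.5000
Σcross = 649.2500 → A = |Σcross|/2 = 324.6250 mm²
Σ(r_i+r_j)·cross = 19587.5000 → first moment M = |Σ|/6 = 3264.5833
R_c = M/A = 3264.5833/324.6250 = 10.0565 mm
θ = 134° = 2.338741 rad
V = θ·R_c·A = 2.338741·10.0565·324.6250 = 7635.016 mm³

Volume = 7635.016 mm³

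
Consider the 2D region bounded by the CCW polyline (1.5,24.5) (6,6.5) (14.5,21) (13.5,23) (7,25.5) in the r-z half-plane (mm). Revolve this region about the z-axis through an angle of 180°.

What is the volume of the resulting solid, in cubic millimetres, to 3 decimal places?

Volume = 3094.861 mm³

Profile (r,z), 5 vertices: (1.5,24.5) (6,6.5) (14.5,21) (13.5,23) (7,25.5)
edge 0: (1.5,24.5)→(6,6.5)  cross = 1.5·6.5 − 6·24.5 = -137.2500; (r_i+r_j)·cross = 7.5·-137.2500 = -1029.3750
edge 1: (6,6.5)→(14.5,21)  cross = 6·21 − 14.5·6.5 = 31.7500; (r_i+r_j)·cross = 20.5·31.7500 = 650.8750
edge 2: (14.5,21)→(13.5,23)  cross = 14.5·23 − 13.5·21 = 50.0000; (r_i+r_j)·cross = 28·50.0000 = 1400.0000
edge 3: (13.5,23)→(7,25.5)  cross = 13.5·25.5 − 7·23 = 183.2500; (r_i+r_j)·cross = 20.5·183.2500 = 3756.6250
edge 4: (7,25.5)→(1.5,24.5)  cross = 7·24.5 − 1.5·25.5 = 133.2500; (r_i+r_j)·cross = 8.5·133.2500 = 1132.6250
Σcross = 261.0000 → A = |Σcross|/2 = 130.5000 mm²
Σ(r_i+r_j)·cross = 5910.7500 → first moment M = |Σ|/6 = 985.1250
R_c = M/A = 985.1250/130.5000 = 7.5489 mm
θ = 180° = 3.141593 rad
V = θ·R_c·A = 3.141593·7.5489·130.5000 = 3094.861 mm³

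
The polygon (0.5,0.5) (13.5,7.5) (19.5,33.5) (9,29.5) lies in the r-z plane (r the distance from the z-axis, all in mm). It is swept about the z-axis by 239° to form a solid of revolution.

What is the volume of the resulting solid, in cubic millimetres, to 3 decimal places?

Profile (r,z), 4 vertices: (0.5,0.5) (13.5,7.5) (19.5,33.5) (9,29.5)
edge 0: (0.5,0.5)→(13.5,7.5)  cross = 0.5·7.5 − 13.5·0.5 = -3.0000; (r_i+r_j)·cross = 14·-3.0000 = -42.0000
edge 1: (13.5,7.5)→(19.5,33.5)  cross = 13.5·33.5 − 19.5·7.5 = 306.0000; (r_i+r_j)·cross = 33·306.0000 = 10098.0000
edge 2: (19.5,33.5)→(9,29.5)  cross = 19.5·29.5 − 9·33.5 = 273.7500; (r_i+r_j)·cross = 28.5·273.7500 = 7801.8750
edge 3: (9,29.5)→(0.5,0.5)  cross = 9·0.5 − 0.5·29.5 = -10.2500; (r_i+r_j)·cross = 9.5·-10.2500 = -97.3750
Σcross = 566.5000 → A = |Σcross|/2 = 283.2500 mm²
Σ(r_i+r_j)·cross = 17760.5000 → first moment M = |Σ|/6 = 2960.0833
R_c = M/A = 2960.0833/283.2500 = 10.4504 mm
θ = 239° = 4.171337 rad
V = θ·R_c·A = 4.171337·10.4504·283.2500 = 12347.505 mm³

Volume = 12347.505 mm³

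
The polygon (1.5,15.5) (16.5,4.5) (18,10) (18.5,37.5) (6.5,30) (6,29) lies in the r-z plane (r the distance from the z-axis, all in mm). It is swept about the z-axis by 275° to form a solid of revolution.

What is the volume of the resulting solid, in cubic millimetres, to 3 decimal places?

Volume = 19646.390 mm³

Profile (r,z), 6 vertices: (1.5,15.5) (16.5,4.5) (18,10) (18.5,37.5) (6.5,30) (6,29)
edge 0: (1.5,15.5)→(16.5,4.5)  cross = 1.5·4.5 − 16.5·15.5 = -249.0000; (r_i+r_j)·cross = 18·-249.0000 = -4482.0000
edge 1: (16.5,4.5)→(18,10)  cross = 16.5·10 − 18·4.5 = 84.0000; (r_i+r_j)·cross = 34.5·84.0000 = 2898.0000
edge 2: (18,10)→(18.5,37.5)  cross = 18·37.5 − 18.5·10 = 490.0000; (r_i+r_j)·cross = 36.5·490.0000 = 17885.0000
edge 3: (18.5,37.5)→(6.5,30)  cross = 18.5·30 − 6.5·37.5 = 311.2500; (r_i+r_j)·cross = 25·311.2500 = 7781.2500
edge 4: (6.5,30)→(6,29)  cross = 6.5·29 − 6·30 = 8.5000; (r_i+r_j)·cross = 12.5·8.5000 = 106.2500
edge 5: (6,29)→(1.5,15.5)  cross = 6·15.5 − 1.5·29 = 49.5000; (r_i+r_j)·cross = 7.5·49.5000 = 371.2500
Σcross = 694.2500 → A = |Σcross|/2 = 347.1250 mm²
Σ(r_i+r_j)·cross = 24559.7500 → first moment M = |Σ|/6 = 4093.2917
R_c = M/A = 4093.2917/347.1250 = 11.7920 mm
θ = 275° = 4.799655 rad
V = θ·R_c·A = 4.799655·11.7920·347.1250 = 19646.390 mm³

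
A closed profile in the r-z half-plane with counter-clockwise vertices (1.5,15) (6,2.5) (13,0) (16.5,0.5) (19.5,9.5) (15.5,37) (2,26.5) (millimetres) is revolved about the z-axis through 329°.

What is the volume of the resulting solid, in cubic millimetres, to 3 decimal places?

Volume = 28880.179 mm³

Profile (r,z), 7 vertices: (1.5,15) (6,2.5) (13,0) (16.5,0.5) (19.5,9.5) (15.5,37) (2,26.5)
edge 0: (1.5,15)→(6,2.5)  cross = 1.5·2.5 − 6·15 = -86.2500; (r_i+r_j)·cross = 7.5·-86.2500 = -646.8750
edge 1: (6,2.5)→(13,0)  cross = 6·0 − 13·2.5 = -32.5000; (r_i+r_j)·cross = 19·-32.5000 = -617.5000
edge 2: (13,0)→(16.5,0.5)  cross = 13·0.5 − 16.5·0 = 6.5000; (r_i+r_j)·cross = 29.5·6.5000 = 191.7500
edge 3: (16.5,0.5)→(19.5,9.5)  cross = 16.5·9.5 − 19.5·0.5 = 147.0000; (r_i+r_j)·cross = 36·147.0000 = 5292.0000
edge 4: (19.5,9.5)→(15.5,37)  cross = 19.5·37 − 15.5·9.5 = 574.2500; (r_i+r_j)·cross = 35·574.2500 = 20098.7500
edge 5: (15.5,37)→(2,26.5)  cross = 15.5·26.5 − 2·37 = 336.7500; (r_i+r_j)·cross = 17.5·336.7500 = 5893.1250
edge 6: (2,26.5)→(1.5,15)  cross = 2·15 − 1.5·26.5 = -9.7500; (r_i+r_j)·cross = 3.5·-9.7500 = -34.1250
Σcross = 936.0000 → A = |Σcross|/2 = 468.0000 mm²
Σ(r_i+r_j)·cross = 30177.1250 → first moment M = |Σ|/6 = 5029.5208
R_c = M/A = 5029.5208/468.0000 = 10.7468 mm
θ = 329° = 5.742133 rad
V = θ·R_c·A = 5.742133·10.7468·468.0000 = 28880.179 mm³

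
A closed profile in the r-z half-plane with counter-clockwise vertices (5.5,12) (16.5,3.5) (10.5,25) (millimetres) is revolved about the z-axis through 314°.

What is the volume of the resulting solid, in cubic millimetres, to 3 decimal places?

Volume = 5506.594 mm³

Profile (r,z), 3 vertices: (5.5,12) (16.5,3.5) (10.5,25)
edge 0: (5.5,12)→(16.5,3.5)  cross = 5.5·3.5 − 16.5·12 = -178.7500; (r_i+r_j)·cross = 22·-178.7500 = -3932.5000
edge 1: (16.5,3.5)→(10.5,25)  cross = 16.5·25 − 10.5·3.5 = 375.7500; (r_i+r_j)·cross = 27·375.7500 = 10145.2500
edge 2: (10.5,25)→(5.5,12)  cross = 10.5·12 − 5.5·25 = -11.5000; (r_i+r_j)·cross = 16·-11.5000 = -184.0000
Σcross = 185.5000 → A = |Σcross|/2 = 92.7500 mm²
Σ(r_i+r_j)·cross = 6028.7500 → first moment M = |Σ|/6 = 1004.7917
R_c = M/A = 1004.7917/92.7500 = 10.8333 mm
θ = 314° = 5.480334 rad
V = θ·R_c·A = 5.480334·10.8333·92.7500 = 5506.594 mm³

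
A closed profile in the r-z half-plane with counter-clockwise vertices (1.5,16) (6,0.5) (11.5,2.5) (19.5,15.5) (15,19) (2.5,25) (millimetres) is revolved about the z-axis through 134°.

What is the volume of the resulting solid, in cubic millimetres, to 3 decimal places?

Volume = 5443.128 mm³

Profile (r,z), 6 vertices: (1.5,16) (6,0.5) (11.5,2.5) (19.5,15.5) (15,19) (2.5,25)
edge 0: (1.5,16)→(6,0.5)  cross = 1.5·0.5 − 6·16 = -95.2500; (r_i+r_j)·cross = 7.5·-95.2500 = -714.3750
edge 1: (6,0.5)→(11.5,2.5)  cross = 6·2.5 − 11.5·0.5 = 9.2500; (r_i+r_j)·cross = 17.5·9.2500 = 161.8750
edge 2: (11.5,2.5)→(19.5,15.5)  cross = 11.5·15.5 − 19.5·2.5 = 129.5000; (r_i+r_j)·cross = 31·129.5000 = 4014.5000
edge 3: (19.5,15.5)→(15,19)  cross = 19.5·19 − 15·15.5 = 138.0000; (r_i+r_j)·cross = 34.5·138.0000 = 4761.0000
edge 4: (15,19)→(2.5,25)  cross = 15·25 − 2.5·19 = 327.5000; (r_i+r_j)·cross = 17.5·327.5000 = 5731.2500
edge 5: (2.5,25)→(1.5,16)  cross = 2.5·16 − 1.5·25 = 2.5000; (r_i+r_j)·cross = 4·2.5000 = 10.0000
Σcross = 511.5000 → A = |Σcross|/2 = 255.7500 mm²
Σ(r_i+r_j)·cross = 13964.2500 → first moment M = |Σ|/6 = 2327.3750
R_c = M/A = 2327.3750/255.7500 = 9.1002 mm
θ = 134° = 2.338741 rad
V = θ·R_c·A = 2.338741·9.1002·255.7500 = 5443.128 mm³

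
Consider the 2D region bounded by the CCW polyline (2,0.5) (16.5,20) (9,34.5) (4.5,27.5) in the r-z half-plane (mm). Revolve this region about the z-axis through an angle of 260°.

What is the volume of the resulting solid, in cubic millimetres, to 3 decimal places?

Volume = 8633.838 mm³

Profile (r,z), 4 vertices: (2,0.5) (16.5,20) (9,34.5) (4.5,27.5)
edge 0: (2,0.5)→(16.5,20)  cross = 2·20 − 16.5·0.5 = 31.7500; (r_i+r_j)·cross = 18.5·31.7500 = 587.3750
edge 1: (16.5,20)→(9,34.5)  cross = 16.5·34.5 − 9·20 = 389.2500; (r_i+r_j)·cross = 25.5·389.2500 = 9925.8750
edge 2: (9,34.5)→(4.5,27.5)  cross = 9·27.5 − 4.5·34.5 = 92.2500; (r_i+r_j)·cross = 13.5·92.2500 = 1245.3750
edge 3: (4.5,27.5)→(2,0.5)  cross = 4.5·0.5 − 2·27.5 = -52.7500; (r_i+r_j)·cross = 6.5·-52.7500 = -342.8750
Σcross = 460.5000 → A = |Σcross|/2 = 230.2500 mm²
Σ(r_i+r_j)·cross = 11415.7500 → first moment M = |Σ|/6 = 1902.6250
R_c = M/A = 1902.6250/230.2500 = 8.2633 mm
θ = 260° = 4.537856 rad
V = θ·R_c·A = 4.537856·8.2633·230.2500 = 8633.838 mm³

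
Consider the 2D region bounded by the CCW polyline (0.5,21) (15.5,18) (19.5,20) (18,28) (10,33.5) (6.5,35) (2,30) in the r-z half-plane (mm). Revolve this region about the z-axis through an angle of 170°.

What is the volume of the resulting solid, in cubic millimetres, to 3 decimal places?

Volume = 6345.614 mm³

Profile (r,z), 7 vertices: (0.5,21) (15.5,18) (19.5,20) (18,28) (10,33.5) (6.5,35) (2,30)
edge 0: (0.5,21)→(15.5,18)  cross = 0.5·18 − 15.5·21 = -316.5000; (r_i+r_j)·cross = 16·-316.5000 = -5064.0000
edge 1: (15.5,18)→(19.5,20)  cross = 15.5·20 − 19.5·18 = -41.0000; (r_i+r_j)·cross = 35·-41.0000 = -1435.0000
edge 2: (19.5,20)→(18,28)  cross = 19.5·28 − 18·20 = 186.0000; (r_i+r_j)·cross = 37.5·186.0000 = 6975.0000
edge 3: (18,28)→(10,33.5)  cross = 18·33.5 − 10·28 = 323.0000; (r_i+r_j)·cross = 28·323.0000 = 9044.0000
edge 4: (10,33.5)→(6.5,35)  cross = 10·35 − 6.5·33.5 = 132.2500; (r_i+r_j)·cross = 16.5·132.2500 = 2182.1250
edge 5: (6.5,35)→(2,30)  cross = 6.5·30 − 2·35 = 125.0000; (r_i+r_j)·cross = 8.5·125.0000 = 1062.5000
edge 6: (2,30)→(0.5,21)  cross = 2·21 − 0.5·30 = 27.0000; (r_i+r_j)·cross = 2.5·27.0000 = 67.5000
Σcross = 435.7500 → A = |Σcross|/2 = 217.8750 mm²
Σ(r_i+r_j)·cross = 12832.1250 → first moment M = |Σ|/6 = 2138.6875
R_c = M/A = 2138.6875/217.8750 = 9.8161 mm
θ = 170° = 2.967060 rad
V = θ·R_c·A = 2.967060·9.8161·217.8750 = 6345.614 mm³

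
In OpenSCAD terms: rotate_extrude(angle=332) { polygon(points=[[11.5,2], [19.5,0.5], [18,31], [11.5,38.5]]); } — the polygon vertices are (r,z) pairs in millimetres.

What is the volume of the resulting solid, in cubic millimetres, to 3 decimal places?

Volume = 20834.100 mm³

Profile (r,z), 4 vertices: (11.5,2) (19.5,0.5) (18,31) (11.5,38.5)
edge 0: (11.5,2)→(19.5,0.5)  cross = 11.5·0.5 − 19.5·2 = -33.2500; (r_i+r_j)·cross = 31·-33.2500 = -1030.7500
edge 1: (19.5,0.5)→(18,31)  cross = 19.5·31 − 18·0.5 = 595.5000; (r_i+r_j)·cross = 37.5·595.5000 = 22331.2500
edge 2: (18,31)→(11.5,38.5)  cross = 18·38.5 − 11.5·31 = 336.5000; (r_i+r_j)·cross = 29.5·336.5000 = 9926.7500
edge 3: (11.5,38.5)→(11.5,2)  cross = 11.5·2 − 11.5·38.5 = -419.7500; (r_i+r_j)·cross = 23·-419.7500 = -9654.2500
Σcross = 479.0000 → A = |Σcross|/2 = 239.5000 mm²
Σ(r_i+r_j)·cross = 21573.0000 → first moment M = |Σ|/6 = 3595.5000
R_c = M/A = 3595.5000/239.5000 = 15.0125 mm
θ = 332° = 5.794493 rad
V = θ·R_c·A = 5.794493·15.0125·239.5000 = 20834.100 mm³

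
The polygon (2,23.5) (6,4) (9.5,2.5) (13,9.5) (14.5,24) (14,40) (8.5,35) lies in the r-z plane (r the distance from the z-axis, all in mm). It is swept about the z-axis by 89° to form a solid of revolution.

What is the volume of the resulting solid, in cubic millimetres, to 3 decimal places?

Volume = 4235.999 mm³

Profile (r,z), 7 vertices: (2,23.5) (6,4) (9.5,2.5) (13,9.5) (14.5,24) (14,40) (8.5,35)
edge 0: (2,23.5)→(6,4)  cross = 2·4 − 6·23.5 = -133.0000; (r_i+r_j)·cross = 8·-133.0000 = -1064.0000
edge 1: (6,4)→(9.5,2.5)  cross = 6·2.5 − 9.5·4 = -23.0000; (r_i+r_j)·cross = 15.5·-23.0000 = -356.5000
edge 2: (9.5,2.5)→(13,9.5)  cross = 9.5·9.5 − 13·2.5 = 57.7500; (r_i+r_j)·cross = 22.5·57.7500 = 1299.3750
edge 3: (13,9.5)→(14.5,24)  cross = 13·24 − 14.5·9.5 = 174.2500; (r_i+r_j)·cross = 27.5·174.2500 = 4791.8750
edge 4: (14.5,24)→(14,40)  cross = 14.5·40 − 14·24 = 244.0000; (r_i+r_j)·cross = 28.5·244.0000 = 6954.0000
edge 5: (14,40)→(8.5,35)  cross = 14·35 − 8.5·40 = 150.0000; (r_i+r_j)·cross = 22.5·150.0000 = 3375.0000
edge 6: (8.5,35)→(2,23.5)  cross = 8.5·23.5 − 2·35 = 129.7500; (r_i+r_j)·cross = 10.5·129.7500 = 1362.3750
Σcross = 599.7500 → A = |Σcross|/2 = 299.8750 mm²
Σ(r_i+r_j)·cross = 16362.1250 → first moment M = |Σ|/6 = 2727.0208
R_c = M/A = 2727.0208/299.8750 = 9.0939 mm
θ = 89° = 1.553343 rad
V = θ·R_c·A = 1.553343·9.0939·299.8750 = 4235.999 mm³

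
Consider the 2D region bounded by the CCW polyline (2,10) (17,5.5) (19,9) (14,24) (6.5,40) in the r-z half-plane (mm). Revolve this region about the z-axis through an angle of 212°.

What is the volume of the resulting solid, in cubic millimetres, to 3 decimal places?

Profile (r,z), 5 vertices: (2,10) (17,5.5) (19,9) (14,24) (6.5,40)
edge 0: (2,10)→(17,5.5)  cross = 2·5.5 − 17·10 = -159.0000; (r_i+r_j)·cross = 19·-159.0000 = -3021.0000
edge 1: (17,5.5)→(19,9)  cross = 17·9 − 19·5.5 = 48.5000; (r_i+r_j)·cross = 36·48.5000 = 1746.0000
edge 2: (19,9)→(14,24)  cross = 19·24 − 14·9 = 330.0000; (r_i+r_j)·cross = 33·330.0000 = 10890.0000
edge 3: (14,24)→(6.5,40)  cross = 14·40 − 6.5·24 = 404.0000; (r_i+r_j)·cross = 20.5·404.0000 = 8282.0000
edge 4: (6.5,40)→(2,10)  cross = 6.5·10 − 2·40 = -15.0000; (r_i+r_j)·cross = 8.5·-15.0000 = -127.5000
Σcross = 608.5000 → A = |Σcross|/2 = 304.2500 mm²
Σ(r_i+r_j)·cross = 17769.5000 → first moment M = |Σ|/6 = 2961.5833
R_c = M/A = 2961.5833/304.2500 = 9.7340 mm
θ = 212° = 3.700098 rad
V = θ·R_c·A = 3.700098·9.7340·304.2500 = 10958.149 mm³

Volume = 10958.149 mm³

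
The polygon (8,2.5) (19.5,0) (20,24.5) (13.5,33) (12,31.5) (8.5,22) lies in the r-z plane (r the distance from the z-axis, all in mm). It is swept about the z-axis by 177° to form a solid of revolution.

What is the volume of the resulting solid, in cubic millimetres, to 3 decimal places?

Profile (r,z), 6 vertices: (8,2.5) (19.5,0) (20,24.5) (13.5,33) (12,31.5) (8.5,22)
edge 0: (8,2.5)→(19.5,0)  cross = 8·0 − 19.5·2.5 = -48.7500; (r_i+r_j)·cross = 27.5·-48.7500 = -1340.6250
edge 1: (19.5,0)→(20,24.5)  cross = 19.5·24.5 − 20·0 = 477.7500; (r_i+r_j)·cross = 39.5·477.7500 = 18871.1250
edge 2: (20,24.5)→(13.5,33)  cross = 20·33 − 13.5·24.5 = 329.2500; (r_i+r_j)·cross = 33.5·329.2500 = 11029.8750
edge 3: (13.5,33)→(12,31.5)  cross = 13.5·31.5 − 12·33 = 29.2500; (r_i+r_j)·cross = 25.5·29.2500 = 745.8750
edge 4: (12,31.5)→(8.5,22)  cross = 12·22 − 8.5·31.5 = -3.7500; (r_i+r_j)·cross = 20.5·-3.7500 = -76.8750
edge 5: (8.5,22)→(8,2.5)  cross = 8.5·2.5 − 8·22 = -154.7500; (r_i+r_j)·cross = 16.5·-154.7500 = -2553.3750
Σcross = 629.0000 → A = |Σcross|/2 = 314.5000 mm²
Σ(r_i+r_j)·cross = 26676.0000 → first moment M = |Σ|/6 = 4446.0000
R_c = M/A = 4446.0000/314.5000 = 14.1367 mm
θ = 177° = 3.089233 rad
V = θ·R_c·A = 3.089233·14.1367·314.5000 = 13734.729 mm³

Volume = 13734.729 mm³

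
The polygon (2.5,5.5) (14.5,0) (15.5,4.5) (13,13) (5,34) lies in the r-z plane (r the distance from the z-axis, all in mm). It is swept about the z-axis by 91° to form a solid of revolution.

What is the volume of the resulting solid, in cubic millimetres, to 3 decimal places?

Volume = 2920.262 mm³

Profile (r,z), 5 vertices: (2.5,5.5) (14.5,0) (15.5,4.5) (13,13) (5,34)
edge 0: (2.5,5.5)→(14.5,0)  cross = 2.5·0 − 14.5·5.5 = -79.7500; (r_i+r_j)·cross = 17·-79.7500 = -1355.7500
edge 1: (14.5,0)→(15.5,4.5)  cross = 14.5·4.5 − 15.5·0 = 65.2500; (r_i+r_j)·cross = 30·65.2500 = 1957.5000
edge 2: (15.5,4.5)→(13,13)  cross = 15.5·13 − 13·4.5 = 143.0000; (r_i+r_j)·cross = 28.5·143.0000 = 4075.5000
edge 3: (13,13)→(5,34)  cross = 13·34 − 5·13 = 377.0000; (r_i+r_j)·cross = 18·377.0000 = 6786.0000
edge 4: (5,34)→(2.5,5.5)  cross = 5·5.5 − 2.5·34 = -57.5000; (r_i+r_j)·cross = 7.5·-57.5000 = -431.2500
Σcross = 448.0000 → A = |Σcross|/2 = 224.0000 mm²
Σ(r_i+r_j)·cross = 11032.0000 → first moment M = |Σ|/6 = 1838.6667
R_c = M/A = 1838.6667/224.0000 = 8.2083 mm
θ = 91° = 1.588250 rad
V = θ·R_c·A = 1.588250·8.2083·224.0000 = 2920.262 mm³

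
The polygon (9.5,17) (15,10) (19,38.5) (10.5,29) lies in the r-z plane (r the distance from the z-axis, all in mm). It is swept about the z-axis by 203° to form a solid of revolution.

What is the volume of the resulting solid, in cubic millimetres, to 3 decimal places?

Volume = 6875.891 mm³

Profile (r,z), 4 vertices: (9.5,17) (15,10) (19,38.5) (10.5,29)
edge 0: (9.5,17)→(15,10)  cross = 9.5·10 − 15·17 = -160.0000; (r_i+r_j)·cross = 24.5·-160.0000 = -3920.0000
edge 1: (15,10)→(19,38.5)  cross = 15·38.5 − 19·10 = 387.5000; (r_i+r_j)·cross = 34·387.5000 = 13175.0000
edge 2: (19,38.5)→(10.5,29)  cross = 19·29 − 10.5·38.5 = 146.7500; (r_i+r_j)·cross = 29.5·146.7500 = 4329.1250
edge 3: (10.5,29)→(9.5,17)  cross = 10.5·17 − 9.5·29 = -97.0000; (r_i+r_j)·cross = 20·-97.0000 = -1940.0000
Σcross = 277.2500 → A = |Σcross|/2 = 138.6250 mm²
Σ(r_i+r_j)·cross = 11644.1250 → first moment M = |Σ|/6 = 1940.6875
R_c = M/A = 1940.6875/138.6250 = 13.9995 mm
θ = 203° = 3.543018 rad
V = θ·R_c·A = 3.543018·13.9995·138.6250 = 6875.891 mm³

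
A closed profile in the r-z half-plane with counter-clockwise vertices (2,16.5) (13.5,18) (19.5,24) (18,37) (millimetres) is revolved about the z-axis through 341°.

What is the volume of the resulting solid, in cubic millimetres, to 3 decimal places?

Profile (r,z), 4 vertices: (2,16.5) (13.5,18) (19.5,24) (18,37)
edge 0: (2,16.5)→(13.5,18)  cross = 2·18 − 13.5·16.5 = -186.7500; (r_i+r_j)·cross = 15.5·-186.7500 = -2894.6250
edge 1: (13.5,18)→(19.5,24)  cross = 13.5·24 − 19.5·18 = -27.0000; (r_i+r_j)·cross = 33·-27.0000 = -891.0000
edge 2: (19.5,24)→(18,37)  cross = 19.5·37 − 18·24 = 289.5000; (r_i+r_j)·cross = 37.5·289.5000 = 10856.2500
edge 3: (18,37)→(2,16.5)  cross = 18·16.5 − 2·37 = 223.0000; (r_i+r_j)·cross = 20·223.0000 = 4460.0000
Σcross = 298.7500 → A = |Σcross|/2 = 149.3750 mm²
Σ(r_i+r_j)·cross = 11530.6250 → first moment M = |Σ|/6 = 1921.7708
R_c = M/A = 1921.7708/149.3750 = 12.8654 mm
θ = 341° = 5.951573 rad
V = θ·R_c·A = 5.951573·12.8654·149.3750 = 11437.559 mm³

Volume = 11437.559 mm³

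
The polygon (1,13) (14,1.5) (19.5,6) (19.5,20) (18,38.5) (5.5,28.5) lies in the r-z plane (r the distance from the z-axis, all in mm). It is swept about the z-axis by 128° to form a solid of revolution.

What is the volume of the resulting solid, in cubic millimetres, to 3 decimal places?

Profile (r,z), 6 vertices: (1,13) (14,1.5) (19.5,6) (19.5,20) (18,38.5) (5.5,28.5)
edge 0: (1,13)→(14,1.5)  cross = 1·1.5 − 14·13 = -180.5000; (r_i+r_j)·cross = 15·-180.5000 = -2707.5000
edge 1: (14,1.5)→(19.5,6)  cross = 14·6 − 19.5·1.5 = 54.7500; (r_i+r_j)·cross = 33.5·54.7500 = 1834.1250
edge 2: (19.5,6)→(19.5,20)  cross = 19.5·20 − 19.5·6 = 273.0000; (r_i+r_j)·cross = 39·273.0000 = 10647.0000
edge 3: (19.5,20)→(18,38.5)  cross = 19.5·38.5 − 18·20 = 390.7500; (r_i+r_j)·cross = 37.5·390.7500 = 14653.1250
edge 4: (18,38.5)→(5.5,28.5)  cross = 18·28.5 − 5.5·38.5 = 301.2500; (r_i+r_j)·cross = 23.5·301.2500 = 7079.3750
edge 5: (5.5,28.5)→(1,13)  cross = 5.5·13 − 1·28.5 = 43.0000; (r_i+r_j)·cross = 6.5·43.0000 = 279.5000
Σcross = 882.2500 → A = |Σcross|/2 = 441.1250 mm²
Σ(r_i+r_j)·cross = 31785.6250 → first moment M = |Σ|/6 = 5297.6042
R_c = M/A = 5297.6042/441.1250 = 12.0093 mm
θ = 128° = 2.234021 rad
V = θ·R_c·A = 2.234021·12.0093·441.1250 = 11834.961 mm³

Volume = 11834.961 mm³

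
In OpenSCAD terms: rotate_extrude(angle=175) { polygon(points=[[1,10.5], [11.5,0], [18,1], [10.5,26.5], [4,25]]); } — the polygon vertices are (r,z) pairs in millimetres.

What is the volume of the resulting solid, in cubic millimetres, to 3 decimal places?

Volume = 7370.789 mm³

Profile (r,z), 5 vertices: (1,10.5) (11.5,0) (18,1) (10.5,26.5) (4,25)
edge 0: (1,10.5)→(11.5,0)  cross = 1·0 − 11.5·10.5 = -120.7500; (r_i+r_j)·cross = 12.5·-120.7500 = -1509.3750
edge 1: (11.5,0)→(18,1)  cross = 11.5·1 − 18·0 = 11.5000; (r_i+r_j)·cross = 29.5·11.5000 = 339.2500
edge 2: (18,1)→(10.5,26.5)  cross = 18·26.5 − 10.5·1 = 466.5000; (r_i+r_j)·cross = 28.5·466.5000 = 13295.2500
edge 3: (10.5,26.5)→(4,25)  cross = 10.5·25 − 4·26.5 = 156.5000; (r_i+r_j)·cross = 14.5·156.5000 = 2269.2500
edge 4: (4,25)→(1,10.5)  cross = 4·10.5 − 1·25 = 17.0000; (r_i+r_j)·cross = 5·17.0000 = 85.0000
Σcross = 530.7500 → A = |Σcross|/2 = 265.3750 mm²
Σ(r_i+r_j)·cross = 14479.3750 → first moment M = |Σ|/6 = 2413.2292
R_c = M/A = 2413.2292/265.3750 = 9.0937 mm
θ = 175° = 3.054326 rad
V = θ·R_c·A = 3.054326·9.0937·265.3750 = 7370.789 mm³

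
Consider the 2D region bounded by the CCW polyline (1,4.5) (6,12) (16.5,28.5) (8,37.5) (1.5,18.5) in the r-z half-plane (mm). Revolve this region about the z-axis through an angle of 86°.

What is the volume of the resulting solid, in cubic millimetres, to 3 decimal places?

Profile (r,z), 5 vertices: (1,4.5) (6,12) (16.5,28.5) (8,37.5) (1.5,18.5)
edge 0: (1,4.5)→(6,12)  cross = 1·12 − 6·4.5 = -15.0000; (r_i+r_j)·cross = 7·-15.0000 = -105.0000
edge 1: (6,12)→(16.5,28.5)  cross = 6·28.5 − 16.5·12 = -27.0000; (r_i+r_j)·cross = 22.5·-27.0000 = -607.5000
edge 2: (16.5,28.5)→(8,37.5)  cross = 16.5·37.5 − 8·28.5 = 390.7500; (r_i+r_j)·cross = 24.5·390.7500 = 9573.3750
edge 3: (8,37.5)→(1.5,18.5)  cross = 8·18.5 − 1.5·37.5 = 91.7500; (r_i+r_j)·cross = 9.5·91.7500 = 871.6250
edge 4: (1.5,18.5)→(1,4.5)  cross = 1.5·4.5 − 1·18.5 = -11.7500; (r_i+r_j)·cross = 2.5·-11.7500 = -29.3750
Σcross = 428.7500 → A = |Σcross|/2 = 214.3750 mm²
Σ(r_i+r_j)·cross = 9703.1250 → first moment M = |Σ|/6 = 1617.1875
R_c = M/A = 1617.1875/214.3750 = 7.5437 mm
θ = 86° = 1.500983 rad
V = θ·R_c·A = 1.500983·7.5437·214.3750 = 2427.371 mm³

Volume = 2427.371 mm³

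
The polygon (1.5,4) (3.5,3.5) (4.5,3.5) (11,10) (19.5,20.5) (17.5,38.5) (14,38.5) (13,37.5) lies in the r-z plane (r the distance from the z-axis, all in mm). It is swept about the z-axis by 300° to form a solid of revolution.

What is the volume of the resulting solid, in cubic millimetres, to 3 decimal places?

Volume = 17721.855 mm³

Profile (r,z), 8 vertices: (1.5,4) (3.5,3.5) (4.5,3.5) (11,10) (19.5,20.5) (17.5,38.5) (14,38.5) (13,37.5)
edge 0: (1.5,4)→(3.5,3.5)  cross = 1.5·3.5 − 3.5·4 = -8.7500; (r_i+r_j)·cross = 5·-8.7500 = -43.7500
edge 1: (3.5,3.5)→(4.5,3.5)  cross = 3.5·3.5 − 4.5·3.5 = -3.5000; (r_i+r_j)·cross = 8·-3.5000 = -28.0000
edge 2: (4.5,3.5)→(11,10)  cross = 4.5·10 − 11·3.5 = 6.5000; (r_i+r_j)·cross = 15.5·6.5000 = 100.7500
edge 3: (11,10)→(19.5,20.5)  cross = 11·20.5 − 19.5·10 = 30.5000; (r_i+r_j)·cross = 30.5·30.5000 = 930.2500
edge 4: (19.5,20.5)→(17.5,38.5)  cross = 19.5·38.5 − 17.5·20.5 = 392.0000; (r_i+r_j)·cross = 37·392.0000 = 14504.0000
edge 5: (17.5,38.5)→(14,38.5)  cross = 17.5·38.5 − 14·38.5 = 134.7500; (r_i+r_j)·cross = 31.5·134.7500 = 4244.6250
edge 6: (14,38.5)→(13,37.5)  cross = 14·37.5 − 13·38.5 = 24.5000; (r_i+r_j)·cross = 27·24.5000 = 661.5000
edge 7: (13,37.5)→(1.5,4)  cross = 13·4 − 1.5·37.5 = -4.2500; (r_i+r_j)·cross = 14.5·-4.2500 = -61.6250
Σcross = 571.7500 → A = |Σcross|/2 = 285.8750 mm²
Σ(r_i+r_j)·cross = 20307.7500 → first moment M = |Σ|/6 = 3384.6250
R_c = M/A = 3384.6250/285.8750 = 11.8395 mm
θ = 300° = 5.235988 rad
V = θ·R_c·A = 5.235988·11.8395·285.8750 = 17721.855 mm³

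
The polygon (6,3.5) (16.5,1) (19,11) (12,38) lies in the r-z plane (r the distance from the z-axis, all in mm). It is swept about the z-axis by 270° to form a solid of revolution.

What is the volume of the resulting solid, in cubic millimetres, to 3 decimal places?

Volume = 15351.687 mm³

Profile (r,z), 4 vertices: (6,3.5) (16.5,1) (19,11) (12,38)
edge 0: (6,3.5)→(16.5,1)  cross = 6·1 − 16.5·3.5 = -51.7500; (r_i+r_j)·cross = 22.5·-51.7500 = -1164.3750
edge 1: (16.5,1)→(19,11)  cross = 16.5·11 − 19·1 = 162.5000; (r_i+r_j)·cross = 35.5·162.5000 = 5768.7500
edge 2: (19,11)→(12,38)  cross = 19·38 − 12·11 = 590.0000; (r_i+r_j)·cross = 31·590.0000 = 18290.0000
edge 3: (12,38)→(6,3.5)  cross = 12·3.5 − 6·38 = -186.0000; (r_i+r_j)·cross = 18·-186.0000 = -3348.0000
Σcross = 514.7500 → A = |Σcross|/2 = 257.3750 mm²
Σ(r_i+r_j)·cross = 19546.3750 → first moment M = |Σ|/6 = 3257.7292
R_c = M/A = 3257.7292/257.3750 = 12.6575 mm
θ = 270° = 4.712389 rad
V = θ·R_c·A = 4.712389·12.6575·257.3750 = 15351.687 mm³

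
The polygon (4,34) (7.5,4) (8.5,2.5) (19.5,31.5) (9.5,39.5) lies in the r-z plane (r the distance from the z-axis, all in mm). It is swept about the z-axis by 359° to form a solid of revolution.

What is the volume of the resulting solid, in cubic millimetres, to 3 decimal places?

Volume = 19868.636 mm³

Profile (r,z), 5 vertices: (4,34) (7.5,4) (8.5,2.5) (19.5,31.5) (9.5,39.5)
edge 0: (4,34)→(7.5,4)  cross = 4·4 − 7.5·34 = -239.0000; (r_i+r_j)·cross = 11.5·-239.0000 = -2748.5000
edge 1: (7.5,4)→(8.5,2.5)  cross = 7.5·2.5 − 8.5·4 = -15.2500; (r_i+r_j)·cross = 16·-15.2500 = -244.0000
edge 2: (8.5,2.5)→(19.5,31.5)  cross = 8.5·31.5 − 19.5·2.5 = 219.0000; (r_i+r_j)·cross = 28·219.0000 = 6132.0000
edge 3: (19.5,31.5)→(9.5,39.5)  cross = 19.5·39.5 − 9.5·31.5 = 471.0000; (r_i+r_j)·cross = 29·471.0000 = 13659.0000
edge 4: (9.5,39.5)→(4,34)  cross = 9.5·34 − 4·39.5 = 165.0000; (r_i+r_j)·cross = 13.5·165.0000 = 2227.5000
Σcross = 600.7500 → A = |Σcross|/2 = 300.3750 mm²
Σ(r_i+r_j)·cross = 19026.0000 → first moment M = |Σ|/6 = 3171.0000
R_c = M/A = 3171.0000/300.3750 = 10.5568 mm
θ = 359° = 6.265732 rad
V = θ·R_c·A = 6.265732·10.5568·300.3750 = 19868.636 mm³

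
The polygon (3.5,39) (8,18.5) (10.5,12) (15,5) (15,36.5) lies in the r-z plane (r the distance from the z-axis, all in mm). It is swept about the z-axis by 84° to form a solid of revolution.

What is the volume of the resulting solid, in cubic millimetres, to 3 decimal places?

Profile (r,z), 5 vertices: (3.5,39) (8,18.5) (10.5,12) (15,5) (15,36.5)
edge 0: (3.5,39)→(8,18.5)  cross = 3.5·18.5 − 8·39 = -247.2500; (r_i+r_j)·cross = 11.5·-247.2500 = -2843.3750
edge 1: (8,18.5)→(10.5,12)  cross = 8·12 − 10.5·18.5 = -98.2500; (r_i+r_j)·cross = 18.5·-98.2500 = -1817.6250
edge 2: (10.5,12)→(15,5)  cross = 10.5·5 − 15·12 = -127.5000; (r_i+r_j)·cross = 25.5·-127.5000 = -3251.2500
edge 3: (15,5)→(15,36.5)  cross = 15·36.5 − 15·5 = 472.5000; (r_i+r_j)·cross = 30·472.5000 = 14175.0000
edge 4: (15,36.5)→(3.5,39)  cross = 15·39 − 3.5·36.5 = 457.2500; (r_i+r_j)·cross = 18.5·457.2500 = 8459.1250
Σcross = 456.7500 → A = |Σcross|/2 = 228.3750 mm²
Σ(r_i+r_j)·cross = 14721.8750 → first moment M = |Σ|/6 = 2453.6458
R_c = M/A = 2453.6458/228.3750 = 10.7439 mm
θ = 84° = 1.466077 rad
V = θ·R_c·A = 1.466077·10.7439·228.3750 = 3597.233 mm³

Volume = 3597.233 mm³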